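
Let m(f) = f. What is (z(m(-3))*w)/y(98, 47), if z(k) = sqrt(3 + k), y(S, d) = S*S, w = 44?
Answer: 0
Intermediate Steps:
y(S, d) = S**2
(z(m(-3))*w)/y(98, 47) = (sqrt(3 - 3)*44)/(98**2) = (sqrt(0)*44)/9604 = (0*44)*(1/9604) = 0*(1/9604) = 0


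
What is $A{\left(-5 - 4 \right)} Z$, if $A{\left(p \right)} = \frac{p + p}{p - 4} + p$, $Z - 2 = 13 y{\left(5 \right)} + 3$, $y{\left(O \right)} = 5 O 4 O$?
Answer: $- \frac{643995}{13} \approx -49538.0$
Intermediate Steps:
$y{\left(O \right)} = 20 O^{2}$ ($y{\left(O \right)} = 20 O O = 20 O^{2}$)
$Z = 6505$ ($Z = 2 + \left(13 \cdot 20 \cdot 5^{2} + 3\right) = 2 + \left(13 \cdot 20 \cdot 25 + 3\right) = 2 + \left(13 \cdot 500 + 3\right) = 2 + \left(6500 + 3\right) = 2 + 6503 = 6505$)
$A{\left(p \right)} = p + \frac{2 p}{-4 + p}$ ($A{\left(p \right)} = \frac{2 p}{-4 + p} + p = p + \frac{2 p}{-4 + p}$)
$A{\left(-5 - 4 \right)} Z = \frac{\left(-5 - 4\right) \left(-2 - 9\right)}{-4 - 9} \cdot 6505 = - \frac{9 \left(-2 - 9\right)}{-4 - 9} \cdot 6505 = \left(-9\right) \frac{1}{-13} \left(-11\right) 6505 = \left(-9\right) \left(- \frac{1}{13}\right) \left(-11\right) 6505 = \left(- \frac{99}{13}\right) 6505 = - \frac{643995}{13}$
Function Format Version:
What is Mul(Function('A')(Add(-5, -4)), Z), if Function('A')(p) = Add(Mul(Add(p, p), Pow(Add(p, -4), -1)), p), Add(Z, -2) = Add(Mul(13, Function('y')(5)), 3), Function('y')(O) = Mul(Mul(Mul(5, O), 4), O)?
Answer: Rational(-643995, 13) ≈ -49538.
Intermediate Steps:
Function('y')(O) = Mul(20, Pow(O, 2)) (Function('y')(O) = Mul(Mul(20, O), O) = Mul(20, Pow(O, 2)))
Z = 6505 (Z = Add(2, Add(Mul(13, Mul(20, Pow(5, 2))), 3)) = Add(2, Add(Mul(13, Mul(20, 25)), 3)) = Add(2, Add(Mul(13, 500), 3)) = Add(2, Add(6500, 3)) = Add(2, 6503) = 6505)
Function('A')(p) = Add(p, Mul(2, p, Pow(Add(-4, p), -1))) (Function('A')(p) = Add(Mul(Mul(2, p), Pow(Add(-4, p), -1)), p) = Add(Mul(2, p, Pow(Add(-4, p), -1)), p) = Add(p, Mul(2, p, Pow(Add(-4, p), -1))))
Mul(Function('A')(Add(-5, -4)), Z) = Mul(Mul(Add(-5, -4), Pow(Add(-4, Add(-5, -4)), -1), Add(-2, Add(-5, -4))), 6505) = Mul(Mul(-9, Pow(Add(-4, -9), -1), Add(-2, -9)), 6505) = Mul(Mul(-9, Pow(-13, -1), -11), 6505) = Mul(Mul(-9, Rational(-1, 13), -11), 6505) = Mul(Rational(-99, 13), 6505) = Rational(-643995, 13)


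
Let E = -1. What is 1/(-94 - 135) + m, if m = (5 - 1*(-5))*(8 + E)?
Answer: 16029/229 ≈ 69.996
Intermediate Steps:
m = 70 (m = (5 - 1*(-5))*(8 - 1) = (5 + 5)*7 = 10*7 = 70)
1/(-94 - 135) + m = 1/(-94 - 135) + 70 = 1/(-229) + 70 = -1/229 + 70 = 16029/229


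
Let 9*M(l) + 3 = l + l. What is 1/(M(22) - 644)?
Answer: -9/5755 ≈ -0.0015639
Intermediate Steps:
M(l) = -⅓ + 2*l/9 (M(l) = -⅓ + (l + l)/9 = -⅓ + (2*l)/9 = -⅓ + 2*l/9)
1/(M(22) - 644) = 1/((-⅓ + (2/9)*22) - 644) = 1/((-⅓ + 44/9) - 644) = 1/(41/9 - 644) = 1/(-5755/9) = -9/5755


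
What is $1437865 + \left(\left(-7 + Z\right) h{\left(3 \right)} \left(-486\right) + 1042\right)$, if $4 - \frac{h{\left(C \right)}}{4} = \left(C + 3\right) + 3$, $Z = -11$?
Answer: $1263947$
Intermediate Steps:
$h{\left(C \right)} = -8 - 4 C$ ($h{\left(C \right)} = 16 - 4 \left(\left(C + 3\right) + 3\right) = 16 - 4 \left(\left(3 + C\right) + 3\right) = 16 - 4 \left(6 + C\right) = 16 - \left(24 + 4 C\right) = -8 - 4 C$)
$1437865 + \left(\left(-7 + Z\right) h{\left(3 \right)} \left(-486\right) + 1042\right) = 1437865 + \left(\left(-7 - 11\right) \left(-8 - 12\right) \left(-486\right) + 1042\right) = 1437865 + \left(- 18 \left(-8 - 12\right) \left(-486\right) + 1042\right) = 1437865 + \left(\left(-18\right) \left(-20\right) \left(-486\right) + 1042\right) = 1437865 + \left(360 \left(-486\right) + 1042\right) = 1437865 + \left(-174960 + 1042\right) = 1437865 - 173918 = 1263947$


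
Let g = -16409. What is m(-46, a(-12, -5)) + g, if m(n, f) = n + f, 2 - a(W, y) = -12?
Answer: -16441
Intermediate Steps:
a(W, y) = 14 (a(W, y) = 2 - 1*(-12) = 2 + 12 = 14)
m(n, f) = f + n
m(-46, a(-12, -5)) + g = (14 - 46) - 16409 = -32 - 16409 = -16441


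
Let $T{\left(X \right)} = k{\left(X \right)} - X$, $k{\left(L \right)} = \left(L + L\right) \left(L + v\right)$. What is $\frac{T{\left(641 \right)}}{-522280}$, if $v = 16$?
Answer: $- \frac{841633}{522280} \approx -1.6115$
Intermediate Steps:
$k{\left(L \right)} = 2 L \left(16 + L\right)$ ($k{\left(L \right)} = \left(L + L\right) \left(L + 16\right) = 2 L \left(16 + L\right)$)
$T{\left(X \right)} = - X + 2 X \left(16 + X\right)$ ($T{\left(X \right)} = 2 X \left(16 + X\right) - X = - X + 2 X \left(16 + X\right)$)
$\frac{T{\left(641 \right)}}{-522280} = \frac{641 \left(31 + 2 \cdot 641\right)}{-522280} = 641 \left(31 + 1282\right) \left(- \frac{1}{522280}\right) = 641 \cdot 1313 \left(- \frac{1}{522280}\right) = 841633 \left(- \frac{1}{522280}\right) = - \frac{841633}{522280}$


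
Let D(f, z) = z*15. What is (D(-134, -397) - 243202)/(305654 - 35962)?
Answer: -249157/269692 ≈ -0.92386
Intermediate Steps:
D(f, z) = 15*z
(D(-134, -397) - 243202)/(305654 - 35962) = (15*(-397) - 243202)/(305654 - 35962) = (-5955 - 243202)/269692 = -249157*1/269692 = -249157/269692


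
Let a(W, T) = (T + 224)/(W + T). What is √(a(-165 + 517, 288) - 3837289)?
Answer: I*√95932205/5 ≈ 1958.9*I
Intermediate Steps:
a(W, T) = (224 + T)/(T + W)
√(a(-165 + 517, 288) - 3837289) = √((224 + 288)/(288 + (-165 + 517)) - 3837289) = √(512/(288 + 352) - 3837289) = √(512/640 - 3837289) = √((1/640)*512 - 3837289) = √(⅘ - 3837289) = √(-19186441/5) = I*√95932205/5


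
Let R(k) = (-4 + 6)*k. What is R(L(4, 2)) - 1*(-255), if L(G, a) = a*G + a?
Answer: 275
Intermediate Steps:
L(G, a) = a + G*a (L(G, a) = G*a + a = a + G*a)
R(k) = 2*k
R(L(4, 2)) - 1*(-255) = 2*(2*(1 + 4)) - 1*(-255) = 2*(2*5) + 255 = 2*10 + 255 = 20 + 255 = 275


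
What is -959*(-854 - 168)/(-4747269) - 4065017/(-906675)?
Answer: 185950493277/43477071925 ≈ 4.2770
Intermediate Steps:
-959*(-854 - 168)/(-4747269) - 4065017/(-906675) = -959*(-1022)*(-1/4747269) - 4065017*(-1/906675) = 980098*(-1/4747269) + 369547/82425 = -980098/4747269 + 369547/82425 = 185950493277/43477071925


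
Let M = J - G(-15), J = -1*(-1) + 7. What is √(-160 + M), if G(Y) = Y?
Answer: I*√137 ≈ 11.705*I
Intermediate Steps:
J = 8 (J = 1 + 7 = 8)
M = 23 (M = 8 - 1*(-15) = 8 + 15 = 23)
√(-160 + M) = √(-160 + 23) = √(-137) = I*√137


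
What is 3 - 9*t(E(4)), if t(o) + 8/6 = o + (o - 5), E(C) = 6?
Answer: -48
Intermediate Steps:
t(o) = -19/3 + 2*o (t(o) = -4/3 + (o + (o - 5)) = -4/3 + (o + (-5 + o)) = -4/3 + (-5 + 2*o) = -19/3 + 2*o)
3 - 9*t(E(4)) = 3 - 9*(-19/3 + 2*6) = 3 - 9*(-19/3 + 12) = 3 - 9*17/3 = 3 - 51 = -48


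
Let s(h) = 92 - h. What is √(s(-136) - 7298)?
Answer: I*√7070 ≈ 84.083*I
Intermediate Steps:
√(s(-136) - 7298) = √((92 - 1*(-136)) - 7298) = √((92 + 136) - 7298) = √(228 - 7298) = √(-7070) = I*√7070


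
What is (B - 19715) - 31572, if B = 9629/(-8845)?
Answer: -453643144/8845 ≈ -51288.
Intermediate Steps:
B = -9629/8845 (B = 9629*(-1/8845) = -9629/8845 ≈ -1.0886)
(B - 19715) - 31572 = (-9629/8845 - 19715) - 31572 = -174388804/8845 - 31572 = -453643144/8845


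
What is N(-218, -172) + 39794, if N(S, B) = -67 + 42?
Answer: 39769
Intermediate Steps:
N(S, B) = -25
N(-218, -172) + 39794 = -25 + 39794 = 39769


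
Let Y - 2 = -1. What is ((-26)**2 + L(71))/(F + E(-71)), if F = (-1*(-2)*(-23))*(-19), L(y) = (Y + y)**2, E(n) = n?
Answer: 5860/803 ≈ 7.2976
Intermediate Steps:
Y = 1 (Y = 2 - 1 = 1)
L(y) = (1 + y)**2
F = 874 (F = (2*(-23))*(-19) = -46*(-19) = 874)
((-26)**2 + L(71))/(F + E(-71)) = ((-26)**2 + (1 + 71)**2)/(874 - 71) = (676 + 72**2)/803 = (676 + 5184)*(1/803) = 5860*(1/803) = 5860/803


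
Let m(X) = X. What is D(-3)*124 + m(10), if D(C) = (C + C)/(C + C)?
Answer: 134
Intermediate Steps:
D(C) = 1 (D(C) = (2*C)/((2*C)) = (2*C)*(1/(2*C)) = 1)
D(-3)*124 + m(10) = 1*124 + 10 = 124 + 10 = 134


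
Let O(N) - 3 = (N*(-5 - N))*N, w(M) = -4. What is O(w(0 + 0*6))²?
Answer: 169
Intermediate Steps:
O(N) = 3 + N²*(-5 - N) (O(N) = 3 + (N*(-5 - N))*N = 3 + N²*(-5 - N))
O(w(0 + 0*6))² = (3 - 1*(-4)³ - 5*(-4)²)² = (3 - 1*(-64) - 5*16)² = (3 + 64 - 80)² = (-13)² = 169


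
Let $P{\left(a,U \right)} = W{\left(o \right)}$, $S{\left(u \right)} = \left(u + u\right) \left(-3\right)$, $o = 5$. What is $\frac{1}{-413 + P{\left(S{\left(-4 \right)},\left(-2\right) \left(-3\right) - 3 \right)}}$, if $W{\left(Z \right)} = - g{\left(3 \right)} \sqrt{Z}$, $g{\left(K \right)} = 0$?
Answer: $- \frac{1}{413} \approx -0.0024213$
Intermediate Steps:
$S{\left(u \right)} = - 6 u$ ($S{\left(u \right)} = 2 u \left(-3\right) = - 6 u$)
$W{\left(Z \right)} = 0$ ($W{\left(Z \right)} = - 0 \sqrt{Z} = \left(-1\right) 0 = 0$)
$P{\left(a,U \right)} = 0$
$\frac{1}{-413 + P{\left(S{\left(-4 \right)},\left(-2\right) \left(-3\right) - 3 \right)}} = \frac{1}{-413 + 0} = \frac{1}{-413} = - \frac{1}{413}$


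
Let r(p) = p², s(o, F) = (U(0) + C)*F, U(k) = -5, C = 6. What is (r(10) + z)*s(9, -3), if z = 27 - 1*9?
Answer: -354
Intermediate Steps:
s(o, F) = F (s(o, F) = (-5 + 6)*F = 1*F = F)
z = 18 (z = 27 - 9 = 18)
(r(10) + z)*s(9, -3) = (10² + 18)*(-3) = (100 + 18)*(-3) = 118*(-3) = -354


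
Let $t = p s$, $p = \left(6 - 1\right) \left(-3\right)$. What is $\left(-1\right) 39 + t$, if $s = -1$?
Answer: $-24$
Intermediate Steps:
$p = -15$ ($p = 5 \left(-3\right) = -15$)
$t = 15$ ($t = \left(-15\right) \left(-1\right) = 15$)
$\left(-1\right) 39 + t = \left(-1\right) 39 + 15 = -39 + 15 = -24$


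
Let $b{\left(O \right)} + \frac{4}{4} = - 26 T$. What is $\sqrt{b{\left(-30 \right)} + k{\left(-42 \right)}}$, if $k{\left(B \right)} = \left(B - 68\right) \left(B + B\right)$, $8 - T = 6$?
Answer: $\sqrt{9187} \approx 95.849$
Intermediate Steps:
$T = 2$ ($T = 8 - 6 = 2$)
$b{\left(O \right)} = -53$ ($b{\left(O \right)} = -1 - 52 = -53$)
$k{\left(B \right)} = 2 B \left(-68 + B\right)$ ($k{\left(B \right)} = \left(-68 + B\right) 2 B = 2 B \left(-68 + B\right)$)
$\sqrt{b{\left(-30 \right)} + k{\left(-42 \right)}} = \sqrt{-53 + 2 \left(-42\right) \left(-68 - 42\right)} = \sqrt{-53 + 2 \left(-42\right) \left(-110\right)} = \sqrt{-53 + 9240} = \sqrt{9187}$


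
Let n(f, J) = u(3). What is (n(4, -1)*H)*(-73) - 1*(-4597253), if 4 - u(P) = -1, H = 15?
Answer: 4591778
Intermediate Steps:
u(P) = 5 (u(P) = 4 - 1*(-1) = 4 + 1 = 5)
n(f, J) = 5
(n(4, -1)*H)*(-73) - 1*(-4597253) = (5*15)*(-73) - 1*(-4597253) = 75*(-73) + 4597253 = -5475 + 4597253 = 4591778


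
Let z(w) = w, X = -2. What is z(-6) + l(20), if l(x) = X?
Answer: -8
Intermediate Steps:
l(x) = -2
z(-6) + l(20) = -6 - 2 = -8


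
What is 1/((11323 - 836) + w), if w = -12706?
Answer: -1/2219 ≈ -0.00045065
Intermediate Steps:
1/((11323 - 836) + w) = 1/((11323 - 836) - 12706) = 1/(10487 - 12706) = 1/(-2219) = -1/2219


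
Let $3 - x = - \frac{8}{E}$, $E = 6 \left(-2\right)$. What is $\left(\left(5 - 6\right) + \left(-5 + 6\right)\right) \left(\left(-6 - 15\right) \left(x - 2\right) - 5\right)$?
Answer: $0$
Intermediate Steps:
$E = -12$
$x = \frac{7}{3}$ ($x = 3 - - \frac{8}{-12} = 3 - \left(-8\right) \left(- \frac{1}{12}\right) = 3 - \frac{2}{3} = \frac{7}{3} \approx 2.3333$)
$\left(\left(5 - 6\right) + \left(-5 + 6\right)\right) \left(\left(-6 - 15\right) \left(x - 2\right) - 5\right) = \left(\left(5 - 6\right) + \left(-5 + 6\right)\right) \left(\left(-6 - 15\right) \left(\frac{7}{3} - 2\right) - 5\right) = \left(\left(5 - 6\right) + 1\right) \left(\left(-21\right) \frac{1}{3} - 5\right) = \left(-1 + 1\right) \left(-7 - 5\right) = 0 \left(-12\right) = 0$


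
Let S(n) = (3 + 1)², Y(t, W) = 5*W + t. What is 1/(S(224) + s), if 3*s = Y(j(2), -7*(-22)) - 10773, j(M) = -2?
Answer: -1/3319 ≈ -0.00030130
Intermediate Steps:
Y(t, W) = t + 5*W
s = -3335 (s = ((-2 + 5*(-7*(-22))) - 10773)/3 = ((-2 + 5*154) - 10773)/3 = ((-2 + 770) - 10773)/3 = (768 - 10773)/3 = (⅓)*(-10005) = -3335)
S(n) = 16 (S(n) = 4² = 16)
1/(S(224) + s) = 1/(16 - 3335) = 1/(-3319) = -1/3319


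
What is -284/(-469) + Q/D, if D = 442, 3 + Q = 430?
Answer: 325791/207298 ≈ 1.5716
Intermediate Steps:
Q = 427 (Q = -3 + 430 = 427)
-284/(-469) + Q/D = -284/(-469) + 427/442 = -284*(-1/469) + 427*(1/442) = 284/469 + 427/442 = 325791/207298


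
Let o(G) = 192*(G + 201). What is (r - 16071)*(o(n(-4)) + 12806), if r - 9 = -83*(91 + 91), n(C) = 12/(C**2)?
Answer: -1606461056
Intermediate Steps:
n(C) = 12/C**2
o(G) = 38592 + 192*G (o(G) = 192*(201 + G) = 38592 + 192*G)
r = -15097 (r = 9 - 83*(91 + 91) = 9 - 83*182 = 9 - 15106 = -15097)
(r - 16071)*(o(n(-4)) + 12806) = (-15097 - 16071)*((38592 + 192*(12/(-4)**2)) + 12806) = -31168*((38592 + 192*(12*(1/16))) + 12806) = -31168*((38592 + 192*(3/4)) + 12806) = -31168*((38592 + 144) + 12806) = -31168*(38736 + 12806) = -31168*51542 = -1606461056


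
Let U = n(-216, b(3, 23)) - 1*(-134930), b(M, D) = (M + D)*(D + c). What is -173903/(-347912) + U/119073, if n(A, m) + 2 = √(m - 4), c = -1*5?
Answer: 22550074085/13808975192 + 4*√29/119073 ≈ 1.6332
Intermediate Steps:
c = -5
b(M, D) = (-5 + D)*(D + M) (b(M, D) = (M + D)*(D - 5) = (D + M)*(-5 + D) = (-5 + D)*(D + M))
n(A, m) = -2 + √(-4 + m) (n(A, m) = -2 + √(m - 4) = -2 + √(-4 + m))
U = 134928 + 4*√29 (U = (-2 + √(-4 + (23² - 5*23 - 5*3 + 23*3))) - 1*(-134930) = (-2 + √(-4 + (529 - 115 - 15 + 69))) + 134930 = (-2 + √(-4 + 468)) + 134930 = (-2 + √464) + 134930 = (-2 + 4*√29) + 134930 = 134928 + 4*√29 ≈ 1.3495e+5)
-173903/(-347912) + U/119073 = -173903/(-347912) + (134928 + 4*√29)/119073 = -173903*(-1/347912) + (134928 + 4*√29)*(1/119073) = 173903/347912 + (44976/39691 + 4*√29/119073) = 22550074085/13808975192 + 4*√29/119073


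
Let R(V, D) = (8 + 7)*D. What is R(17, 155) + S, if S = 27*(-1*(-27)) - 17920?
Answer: -14866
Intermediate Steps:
R(V, D) = 15*D
S = -17191 (S = 27*27 - 17920 = 729 - 17920 = -17191)
R(17, 155) + S = 15*155 - 17191 = 2325 - 17191 = -14866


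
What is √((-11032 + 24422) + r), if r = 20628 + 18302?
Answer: 4*√3270 ≈ 228.74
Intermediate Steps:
r = 38930
√((-11032 + 24422) + r) = √((-11032 + 24422) + 38930) = √(13390 + 38930) = √52320 = 4*√3270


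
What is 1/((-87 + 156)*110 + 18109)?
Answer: 1/25699 ≈ 3.8912e-5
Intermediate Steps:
1/((-87 + 156)*110 + 18109) = 1/(69*110 + 18109) = 1/(7590 + 18109) = 1/25699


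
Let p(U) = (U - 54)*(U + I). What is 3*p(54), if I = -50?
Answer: 0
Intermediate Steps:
p(U) = (-54 + U)*(-50 + U) (p(U) = (U - 54)*(U - 50) = (-54 + U)*(-50 + U))
3*p(54) = 3*(2700 + 54² - 104*54) = 3*(2700 + 2916 - 5616) = 3*0 = 0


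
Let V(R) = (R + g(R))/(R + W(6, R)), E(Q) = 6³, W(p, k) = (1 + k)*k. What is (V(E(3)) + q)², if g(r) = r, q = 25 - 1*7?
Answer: 3853369/11881 ≈ 324.33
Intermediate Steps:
q = 18 (q = 25 - 7 = 18)
W(p, k) = k*(1 + k)
E(Q) = 216
V(R) = 2*R/(R + R*(1 + R)) (V(R) = (R + R)/(R + R*(1 + R)) = (2*R)/(R + R*(1 + R)) = 2*R/(R + R*(1 + R)))
(V(E(3)) + q)² = (2/(2 + 216) + 18)² = (2/218 + 18)² = (2*(1/218) + 18)² = (1/109 + 18)² = (1963/109)² = 3853369/11881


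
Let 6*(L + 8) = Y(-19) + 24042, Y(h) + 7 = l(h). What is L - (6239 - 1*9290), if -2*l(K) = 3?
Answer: 84583/12 ≈ 7048.6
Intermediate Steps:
l(K) = -3/2 (l(K) = -1/2*3 = -3/2)
Y(h) = -17/2 (Y(h) = -7 - 3/2 = -17/2)
L = 47971/12 (L = -8 + (-17/2 + 24042)/6 = -8 + (1/6)*(48067/2) = -8 + 48067/12 = 47971/12 ≈ 3997.6)
L - (6239 - 1*9290) = 47971/12 - (6239 - 1*9290) = 47971/12 - (6239 - 9290) = 47971/12 - 1*(-3051) = 47971/12 + 3051 = 84583/12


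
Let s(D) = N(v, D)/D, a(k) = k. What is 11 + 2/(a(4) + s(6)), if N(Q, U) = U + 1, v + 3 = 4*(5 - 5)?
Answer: 353/31 ≈ 11.387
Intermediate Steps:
v = -3 (v = -3 + 4*(5 - 5) = -3 + 4*0 = -3 + 0 = -3)
N(Q, U) = 1 + U
s(D) = (1 + D)/D
11 + 2/(a(4) + s(6)) = 11 + 2/(4 + (1 + 6)/6) = 11 + 2/(4 + (⅙)*7) = 11 + 2/(4 + 7/6) = 11 + 2/(31/6) = 11 + 2*(6/31) = 11 + 12/31 = 353/31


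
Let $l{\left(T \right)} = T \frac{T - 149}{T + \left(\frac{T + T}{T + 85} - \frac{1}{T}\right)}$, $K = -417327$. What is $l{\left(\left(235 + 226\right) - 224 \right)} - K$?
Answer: $\frac{3798144735351}{9099217} \approx 4.1741 \cdot 10^{5}$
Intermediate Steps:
$l{\left(T \right)} = \frac{T \left(-149 + T\right)}{T - \frac{1}{T} + \frac{2 T}{85 + T}}$ ($l{\left(T \right)} = T \frac{-149 + T}{T + \left(\frac{2 T}{85 + T} - \frac{1}{T}\right)} = T \frac{-149 + T}{T + \left(- \frac{1}{T} + \frac{2 T}{85 + T}\right)} = T \frac{-149 + T}{T - \frac{1}{T} + \frac{2 T}{85 + T}} = \frac{T \left(-149 + T\right)}{T - \frac{1}{T} + \frac{2 T}{85 + T}}$)
$l{\left(\left(235 + 226\right) - 224 \right)} - K = \frac{\left(\left(235 + 226\right) - 224\right)^{2} \left(-12665 + \left(\left(235 + 226\right) - 224\right)^{2} - 64 \left(\left(235 + 226\right) - 224\right)\right)}{-85 + \left(\left(235 + 226\right) - 224\right)^{3} - \left(\left(235 + 226\right) - 224\right) + 87 \left(\left(235 + 226\right) - 224\right)^{2}} - -417327 = \frac{\left(461 - 224\right)^{2} \left(-12665 + \left(461 - 224\right)^{2} - 64 \left(461 - 224\right)\right)}{-85 + \left(461 - 224\right)^{3} - \left(461 - 224\right) + 87 \left(461 - 224\right)^{2}} + 417327 = \frac{237^{2} \left(-12665 + 237^{2} - 15168\right)}{-85 + 237^{3} - 237 + 87 \cdot 237^{2}} + 417327 = \frac{56169 \left(-12665 + 56169 - 15168\right)}{-85 + 13312053 - 237 + 87 \cdot 56169} + 417327 = 56169 \frac{1}{-85 + 13312053 - 237 + 4886703} \cdot 28336 + 417327 = 56169 \cdot \frac{1}{18198434} \cdot 28336 + 417327 = \frac{795802392}{9099217} + 417327 = \frac{3798144735351}{9099217}$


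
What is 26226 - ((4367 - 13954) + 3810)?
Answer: 32003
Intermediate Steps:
26226 - ((4367 - 13954) + 3810) = 26226 - (-9587 + 3810) = 26226 - 1*(-5777) = 26226 + 5777 = 32003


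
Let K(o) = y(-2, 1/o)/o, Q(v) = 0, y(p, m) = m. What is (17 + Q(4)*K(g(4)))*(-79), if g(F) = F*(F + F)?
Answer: -1343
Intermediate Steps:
g(F) = 2*F² (g(F) = F*(2*F) = 2*F²)
K(o) = o⁻² (K(o) = (1/o)/o = 1/(o*o) = o⁻²)
(17 + Q(4)*K(g(4)))*(-79) = (17 + 0/(2*4²)²)*(-79) = (17 + 0/(2*16)²)*(-79) = (17 + 0/32²)*(-79) = (17 + 0*(1/1024))*(-79) = (17 + 0)*(-79) = 17*(-79) = -1343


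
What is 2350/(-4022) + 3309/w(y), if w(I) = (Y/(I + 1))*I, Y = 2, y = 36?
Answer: 82042721/48264 ≈ 1699.9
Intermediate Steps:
w(I) = 2*I/(1 + I) (w(I) = (2/(I + 1))*I = (2/(1 + I))*I = 2*I/(1 + I))
2350/(-4022) + 3309/w(y) = 2350/(-4022) + 3309/((2*36/(1 + 36))) = 2350*(-1/4022) + 3309/((2*36/37)) = -1175/2011 + 3309/((2*36*(1/37))) = -1175/2011 + 3309/(72/37) = -1175/2011 + 3309*(37/72) = -1175/2011 + 40811/24 = 82042721/48264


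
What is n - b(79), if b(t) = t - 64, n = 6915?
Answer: 6900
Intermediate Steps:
b(t) = -64 + t
n - b(79) = 6915 - (-64 + 79) = 6915 - 1*15 = 6915 - 15 = 6900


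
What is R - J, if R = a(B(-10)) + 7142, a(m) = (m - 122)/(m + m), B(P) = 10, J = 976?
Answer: 30802/5 ≈ 6160.4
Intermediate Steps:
a(m) = (-122 + m)/(2*m) (a(m) = (-122 + m)/((2*m)) = (-122 + m)*(1/(2*m)) = (-122 + m)/(2*m))
R = 35682/5 (R = (½)*(-122 + 10)/10 + 7142 = (½)*(⅒)*(-112) + 7142 = -28/5 + 7142 = 35682/5 ≈ 7136.4)
R - J = 35682/5 - 1*976 = 35682/5 - 976 = 30802/5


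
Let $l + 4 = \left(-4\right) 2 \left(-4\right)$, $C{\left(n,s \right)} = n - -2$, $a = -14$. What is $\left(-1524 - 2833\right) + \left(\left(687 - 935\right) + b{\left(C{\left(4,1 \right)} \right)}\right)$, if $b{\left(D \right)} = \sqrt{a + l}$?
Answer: $-4605 + \sqrt{14} \approx -4601.3$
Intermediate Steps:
$C{\left(n,s \right)} = 2 + n$ ($C{\left(n,s \right)} = n + 2 = 2 + n$)
$l = 28$ ($l = -4 + \left(-4\right) 2 \left(-4\right) = -4 - -32 = -4 + 32 = 28$)
$b{\left(D \right)} = \sqrt{14}$ ($b{\left(D \right)} = \sqrt{-14 + 28} = \sqrt{14}$)
$\left(-1524 - 2833\right) + \left(\left(687 - 935\right) + b{\left(C{\left(4,1 \right)} \right)}\right) = \left(-1524 - 2833\right) + \left(\left(687 - 935\right) + \sqrt{14}\right) = -4357 - \left(248 - \sqrt{14}\right) = -4605 + \sqrt{14}$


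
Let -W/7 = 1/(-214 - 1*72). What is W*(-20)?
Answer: -70/143 ≈ -0.48951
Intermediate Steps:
W = 7/286 (W = -7/(-214 - 1*72) = -7/(-214 - 72) = -7/(-286) = -7*(-1/286) = 7/286 ≈ 0.024476)
W*(-20) = (7/286)*(-20) = -70/143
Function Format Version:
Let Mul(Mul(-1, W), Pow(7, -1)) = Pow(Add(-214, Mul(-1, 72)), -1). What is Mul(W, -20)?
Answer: Rational(-70, 143) ≈ -0.48951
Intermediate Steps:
W = Rational(7, 286) (W = Mul(-7, Pow(Add(-214, Mul(-1, 72)), -1)) = Mul(-7, Pow(Add(-214, -72), -1)) = Mul(-7, Pow(-286, -1)) = Mul(-7, Rational(-1, 286)) = Rational(7, 286) ≈ 0.024476)
Mul(W, -20) = Mul(Rational(7, 286), -20) = Rational(-70, 143)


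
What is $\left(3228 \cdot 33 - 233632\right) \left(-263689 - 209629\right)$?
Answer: $60162504344$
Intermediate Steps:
$\left(3228 \cdot 33 - 233632\right) \left(-263689 - 209629\right) = \left(106524 - 233632\right) \left(-473318\right) = \left(-127108\right) \left(-473318\right) = 60162504344$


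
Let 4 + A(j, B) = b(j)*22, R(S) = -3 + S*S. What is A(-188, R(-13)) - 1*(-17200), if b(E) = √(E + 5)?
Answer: 17196 + 22*I*√183 ≈ 17196.0 + 297.61*I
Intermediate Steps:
b(E) = √(5 + E)
R(S) = -3 + S²
A(j, B) = -4 + 22*√(5 + j) (A(j, B) = -4 + √(5 + j)*22 = -4 + 22*√(5 + j))
A(-188, R(-13)) - 1*(-17200) = (-4 + 22*√(5 - 188)) - 1*(-17200) = (-4 + 22*√(-183)) + 17200 = (-4 + 22*(I*√183)) + 17200 = (-4 + 22*I*√183) + 17200 = 17196 + 22*I*√183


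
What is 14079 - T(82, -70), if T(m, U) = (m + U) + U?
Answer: 14137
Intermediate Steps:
T(m, U) = m + 2*U (T(m, U) = (U + m) + U = m + 2*U)
14079 - T(82, -70) = 14079 - (82 + 2*(-70)) = 14079 - (82 - 140) = 14079 - 1*(-58) = 14079 + 58 = 14137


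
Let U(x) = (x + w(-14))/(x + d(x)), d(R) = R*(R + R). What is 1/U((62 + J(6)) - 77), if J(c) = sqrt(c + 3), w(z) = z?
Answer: -138/13 ≈ -10.615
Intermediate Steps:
d(R) = 2*R**2 (d(R) = R*(2*R) = 2*R**2)
J(c) = sqrt(3 + c)
U(x) = (-14 + x)/(x + 2*x**2) (U(x) = (x - 14)/(x + 2*x**2) = (-14 + x)/(x + 2*x**2))
1/U((62 + J(6)) - 77) = 1/((-14 + ((62 + sqrt(3 + 6)) - 77))/(((62 + sqrt(3 + 6)) - 77)*(1 + 2*((62 + sqrt(3 + 6)) - 77)))) = 1/((-14 + ((62 + sqrt(9)) - 77))/(((62 + sqrt(9)) - 77)*(1 + 2*((62 + sqrt(9)) - 77)))) = 1/((-14 + ((62 + 3) - 77))/(((62 + 3) - 77)*(1 + 2*((62 + 3) - 77)))) = 1/((-14 + (65 - 77))/((65 - 77)*(1 + 2*(65 - 77)))) = 1/((-14 - 12)/((-12)*(1 + 2*(-12)))) = 1/(-1/12*(-26)/(1 - 24)) = 1/(-1/12*(-26)/(-23)) = 1/(-1/12*(-1/23)*(-26)) = 1/(-13/138) = -138/13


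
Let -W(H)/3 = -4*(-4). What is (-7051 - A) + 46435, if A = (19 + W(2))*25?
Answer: 40109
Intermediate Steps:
W(H) = -48 (W(H) = -(-12)*(-4) = -3*16 = -48)
A = -725 (A = (19 - 48)*25 = -29*25 = -725)
(-7051 - A) + 46435 = (-7051 - 1*(-725)) + 46435 = (-7051 + 725) + 46435 = -6326 + 46435 = 40109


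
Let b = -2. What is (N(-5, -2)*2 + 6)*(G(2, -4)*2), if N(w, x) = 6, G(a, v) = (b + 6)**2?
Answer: 576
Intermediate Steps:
G(a, v) = 16 (G(a, v) = (-2 + 6)**2 = 4**2 = 16)
(N(-5, -2)*2 + 6)*(G(2, -4)*2) = (6*2 + 6)*(16*2) = (12 + 6)*32 = 18*32 = 576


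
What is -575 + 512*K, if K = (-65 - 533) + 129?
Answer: -240703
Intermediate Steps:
K = -469 (K = -598 + 129 = -469)
-575 + 512*K = -575 + 512*(-469) = -575 - 240128 = -240703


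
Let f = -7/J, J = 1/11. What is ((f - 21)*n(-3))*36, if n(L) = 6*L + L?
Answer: 74088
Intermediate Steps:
J = 1/11 ≈ 0.090909
n(L) = 7*L
f = -77 (f = -7/1/11 = -7*11 = -77)
((f - 21)*n(-3))*36 = ((-77 - 21)*(7*(-3)))*36 = -98*(-21)*36 = 2058*36 = 74088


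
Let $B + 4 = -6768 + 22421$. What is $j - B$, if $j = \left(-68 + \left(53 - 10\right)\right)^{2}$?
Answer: $-15024$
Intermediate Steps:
$B = 15649$ ($B = -4 + \left(-6768 + 22421\right) = -4 + 15653 = 15649$)
$j = 625$ ($j = \left(-68 + 43\right)^{2} = \left(-25\right)^{2} = 625$)
$j - B = 625 - 15649 = -15024$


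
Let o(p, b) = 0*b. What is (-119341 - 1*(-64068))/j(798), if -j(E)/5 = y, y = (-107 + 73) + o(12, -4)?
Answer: -55273/170 ≈ -325.14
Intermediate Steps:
o(p, b) = 0
y = -34 (y = (-107 + 73) + 0 = -34 + 0 = -34)
j(E) = 170 (j(E) = -5*(-34) = 170)
(-119341 - 1*(-64068))/j(798) = (-119341 - 1*(-64068))/170 = (-119341 + 64068)*(1/170) = -55273*1/170 = -55273/170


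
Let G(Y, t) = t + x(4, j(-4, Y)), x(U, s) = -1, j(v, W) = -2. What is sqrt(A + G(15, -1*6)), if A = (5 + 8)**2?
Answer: 9*sqrt(2) ≈ 12.728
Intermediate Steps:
A = 169 (A = 13**2 = 169)
G(Y, t) = -1 + t (G(Y, t) = t - 1 = -1 + t)
sqrt(A + G(15, -1*6)) = sqrt(169 + (-1 - 1*6)) = sqrt(169 + (-1 - 6)) = sqrt(169 - 7) = sqrt(162) = 9*sqrt(2)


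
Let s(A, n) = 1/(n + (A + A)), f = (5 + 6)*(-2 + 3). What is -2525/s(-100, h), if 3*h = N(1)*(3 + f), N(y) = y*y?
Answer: 1479650/3 ≈ 4.9322e+5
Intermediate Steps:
N(y) = y**2
f = 11 (f = 11*1 = 11)
h = 14/3 (h = (1**2*(3 + 11))/3 = (1*14)/3 = (1/3)*14 = 14/3 ≈ 4.6667)
s(A, n) = 1/(n + 2*A)
-2525/s(-100, h) = -2525/(1/(14/3 + 2*(-100))) = -2525/(1/(14/3 - 200)) = -2525/(1/(-586/3)) = -2525/(-3/586) = -2525*(-586/3) = 1479650/3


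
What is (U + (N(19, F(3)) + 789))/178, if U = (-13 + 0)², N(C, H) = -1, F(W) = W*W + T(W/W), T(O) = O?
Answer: 957/178 ≈ 5.3764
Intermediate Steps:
F(W) = 1 + W² (F(W) = W*W + W/W = W² + 1 = 1 + W²)
U = 169 (U = (-13)² = 169)
(U + (N(19, F(3)) + 789))/178 = (169 + (-1 + 789))/178 = (169 + 788)/178 = (1/178)*957 = 957/178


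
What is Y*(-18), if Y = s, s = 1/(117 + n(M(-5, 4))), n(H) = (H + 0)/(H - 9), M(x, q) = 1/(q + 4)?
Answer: -639/4153 ≈ -0.15386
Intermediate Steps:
M(x, q) = 1/(4 + q)
n(H) = H/(-9 + H)
s = 71/8306 (s = 1/(117 + 1/((4 + 4)*(-9 + 1/(4 + 4)))) = 1/(117 + 1/(8*(-9 + 1/8))) = 1/(117 + 1/(8*(-71/8))) = 1/(117 + (1/8)*(-8/71)) = 1/(117 - 1/71) = 1/(8306/71) = 71/8306 ≈ 0.0085480)
Y = 71/8306 ≈ 0.0085480
Y*(-18) = (71/8306)*(-18) = -639/4153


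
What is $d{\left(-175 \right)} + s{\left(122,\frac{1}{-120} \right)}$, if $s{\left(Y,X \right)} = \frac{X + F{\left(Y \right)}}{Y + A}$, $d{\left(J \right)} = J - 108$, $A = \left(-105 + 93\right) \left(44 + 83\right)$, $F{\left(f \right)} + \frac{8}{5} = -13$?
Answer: $- \frac{47610167}{168240} \approx -282.99$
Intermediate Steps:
$F{\left(f \right)} = - \frac{73}{5}$ ($F{\left(f \right)} = - \frac{8}{5} - 13 = - \frac{73}{5}$)
$A = -1524$ ($A = \left(-12\right) 127 = -1524$)
$d{\left(J \right)} = -108 + J$
$s{\left(Y,X \right)} = \frac{- \frac{73}{5} + X}{-1524 + Y}$ ($s{\left(Y,X \right)} = \frac{X - \frac{73}{5}}{Y - 1524} = \frac{- \frac{73}{5} + X}{-1524 + Y}$)
$d{\left(-175 \right)} + s{\left(122,\frac{1}{-120} \right)} = \left(-108 - 175\right) + \frac{- \frac{73}{5} + \frac{1}{-120}}{-1524 + 122} = -283 + \frac{- \frac{73}{5} - \frac{1}{120}}{-1402} = -283 - - \frac{1753}{168240} = -283 + \frac{1753}{168240} = - \frac{47610167}{168240}$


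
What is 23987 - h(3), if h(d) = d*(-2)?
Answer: 23993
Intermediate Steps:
h(d) = -2*d
23987 - h(3) = 23987 - (-2)*3 = 23987 - 1*(-6) = 23987 + 6 = 23993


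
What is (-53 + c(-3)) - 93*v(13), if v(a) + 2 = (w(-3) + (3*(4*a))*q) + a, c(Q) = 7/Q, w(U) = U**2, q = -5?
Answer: 211874/3 ≈ 70625.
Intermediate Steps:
v(a) = 7 - 59*a (v(a) = -2 + (((-3)**2 + (3*(4*a))*(-5)) + a) = -2 + ((9 + (12*a)*(-5)) + a) = -2 + ((9 - 60*a) + a) = -2 + (9 - 59*a) = 7 - 59*a)
(-53 + c(-3)) - 93*v(13) = (-53 + 7/(-3)) - 93*(7 - 59*13) = (-53 + 7*(-1/3)) - 93*(7 - 767) = (-53 - 7/3) - 93*(-760) = -166/3 + 70680 = 211874/3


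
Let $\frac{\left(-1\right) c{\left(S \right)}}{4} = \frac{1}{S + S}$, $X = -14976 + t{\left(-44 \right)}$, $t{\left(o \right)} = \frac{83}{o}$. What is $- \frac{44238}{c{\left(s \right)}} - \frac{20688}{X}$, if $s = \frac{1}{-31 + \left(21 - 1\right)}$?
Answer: $- \frac{14567005221}{7249297} \approx -2009.4$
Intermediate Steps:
$s = - \frac{1}{11}$ ($s = \frac{1}{-31 + \left(21 - 1\right)} = \frac{1}{-31 + 20} = \frac{1}{-11} = - \frac{1}{11} \approx -0.090909$)
$X = - \frac{659027}{44}$ ($X = -14976 + \frac{83}{-44} = -14976 + 83 \left(- \frac{1}{44}\right) = -14976 - \frac{83}{44} = - \frac{659027}{44} \approx -14978.0$)
$c{\left(S \right)} = - \frac{2}{S}$ ($c{\left(S \right)} = - \frac{4}{S + S} = - \frac{4}{2 S} = - 4 \frac{1}{2 S} = - \frac{2}{S}$)
$- \frac{44238}{c{\left(s \right)}} - \frac{20688}{X} = - \frac{44238}{\left(-2\right) \frac{1}{- \frac{1}{11}}} - \frac{20688}{- \frac{659027}{44}} = - \frac{44238}{\left(-2\right) \left(-11\right)} - - \frac{910272}{659027} = - \frac{44238}{22} + \frac{910272}{659027} = \left(-44238\right) \frac{1}{22} + \frac{910272}{659027} = - \frac{22119}{11} + \frac{910272}{659027} = - \frac{14567005221}{7249297}$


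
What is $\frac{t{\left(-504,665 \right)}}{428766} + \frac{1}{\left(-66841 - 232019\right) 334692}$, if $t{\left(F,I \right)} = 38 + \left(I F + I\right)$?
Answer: $- \frac{5575735496645101}{7147961639086320} \approx -0.78005$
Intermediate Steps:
$t{\left(F,I \right)} = 38 + I + F I$ ($t{\left(F,I \right)} = 38 + \left(F I + I\right) = 38 + \left(I + F I\right) = 38 + I + F I$)
$\frac{t{\left(-504,665 \right)}}{428766} + \frac{1}{\left(-66841 - 232019\right) 334692} = \frac{38 + 665 - 335160}{428766} + \frac{1}{\left(-66841 - 232019\right) 334692} = \left(38 + 665 - 335160\right) \frac{1}{428766} + \frac{1}{-298860} \cdot \frac{1}{334692} = \left(-334457\right) \frac{1}{428766} - \frac{1}{100026051120} = - \frac{334457}{428766} - \frac{1}{100026051120} = - \frac{5575735496645101}{7147961639086320}$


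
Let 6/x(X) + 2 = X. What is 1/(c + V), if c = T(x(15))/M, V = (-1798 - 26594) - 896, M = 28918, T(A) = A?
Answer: -187967/5505177493 ≈ -3.4144e-5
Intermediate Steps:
x(X) = 6/(-2 + X)
V = -29288 (V = -28392 - 896 = -29288)
c = 3/187967 (c = (6/(-2 + 15))/28918 = (6/13)*(1/28918) = 3/187967 ≈ 1.5960e-5)
1/(c + V) = 1/(3/187967 - 29288) = 1/(-5505177493/187967) = -187967/5505177493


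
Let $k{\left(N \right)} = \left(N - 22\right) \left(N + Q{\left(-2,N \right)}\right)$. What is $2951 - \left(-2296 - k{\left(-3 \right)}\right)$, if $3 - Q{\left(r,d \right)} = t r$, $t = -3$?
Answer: $5397$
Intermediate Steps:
$Q{\left(r,d \right)} = 3 + 3 r$ ($Q{\left(r,d \right)} = 3 - - 3 r = 3 + 3 r$)
$k{\left(N \right)} = \left(-22 + N\right) \left(-3 + N\right)$ ($k{\left(N \right)} = \left(N - 22\right) \left(N + \left(3 + 3 \left(-2\right)\right)\right) = \left(-22 + N\right) \left(N + \left(3 - 6\right)\right) = \left(-22 + N\right) \left(N - 3\right) = \left(-22 + N\right) \left(-3 + N\right)$)
$2951 - \left(-2296 - k{\left(-3 \right)}\right) = 2951 - \left(-2296 - \left(66 + \left(-3\right)^{2} - -75\right)\right) = 2951 - \left(-2296 - \left(66 + 9 + 75\right)\right) = 2951 - \left(-2296 - 150\right) = 2951 - -2446 = 2951 + 2446 = 5397$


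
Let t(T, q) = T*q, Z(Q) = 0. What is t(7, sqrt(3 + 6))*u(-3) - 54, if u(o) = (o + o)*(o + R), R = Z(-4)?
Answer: 324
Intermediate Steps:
R = 0
u(o) = 2*o**2 (u(o) = (o + o)*(o + 0) = (2*o)*o = 2*o**2)
t(7, sqrt(3 + 6))*u(-3) - 54 = (7*sqrt(3 + 6))*(2*(-3)**2) - 54 = (7*sqrt(9))*(2*9) - 54 = (7*3)*18 - 54 = 21*18 - 54 = 378 - 54 = 324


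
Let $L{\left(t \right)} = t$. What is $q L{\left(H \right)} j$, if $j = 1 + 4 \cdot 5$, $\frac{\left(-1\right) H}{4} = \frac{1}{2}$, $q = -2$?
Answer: $84$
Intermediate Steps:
$H = -2$ ($H = - \frac{4}{2} = \left(-4\right) \frac{1}{2} = -2$)
$j = 21$ ($j = 1 + 20 = 21$)
$q L{\left(H \right)} j = \left(-2\right) \left(-2\right) 21 = 4 \cdot 21 = 84$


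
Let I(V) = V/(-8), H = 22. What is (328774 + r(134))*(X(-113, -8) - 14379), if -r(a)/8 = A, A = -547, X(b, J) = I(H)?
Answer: -9582560025/2 ≈ -4.7913e+9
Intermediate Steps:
I(V) = -V/8 (I(V) = V*(-1/8) = -V/8)
X(b, J) = -11/4 (X(b, J) = -1/8*22 = -11/4)
r(a) = 4376 (r(a) = -8*(-547) = 4376)
(328774 + r(134))*(X(-113, -8) - 14379) = (328774 + 4376)*(-11/4 - 14379) = 333150*(-57527/4) = -9582560025/2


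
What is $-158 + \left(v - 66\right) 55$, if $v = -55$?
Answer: $-6813$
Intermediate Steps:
$-158 + \left(v - 66\right) 55 = -158 + \left(-55 - 66\right) 55 = -158 - 6655 = -6813$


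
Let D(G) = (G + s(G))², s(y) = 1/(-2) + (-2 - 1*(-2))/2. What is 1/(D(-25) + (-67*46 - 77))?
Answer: -4/10035 ≈ -0.00039860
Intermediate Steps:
s(y) = -½ (s(y) = 1*(-½) + (-2 + 2)*(½) = -½ + 0*(½) = -½ + 0 = -½)
D(G) = (-½ + G)² (D(G) = (G - ½)² = (-½ + G)²)
1/(D(-25) + (-67*46 - 77)) = 1/((-1 + 2*(-25))²/4 + (-67*46 - 77)) = 1/((-1 - 50)²/4 + (-3082 - 77)) = 1/((¼)*(-51)² - 3159) = 1/((¼)*2601 - 3159) = 1/(2601/4 - 3159) = 1/(-10035/4) = -4/10035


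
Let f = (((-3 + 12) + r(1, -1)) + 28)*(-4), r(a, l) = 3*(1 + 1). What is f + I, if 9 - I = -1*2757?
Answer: 2594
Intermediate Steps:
r(a, l) = 6 (r(a, l) = 3*2 = 6)
f = -172 (f = (((-3 + 12) + 6) + 28)*(-4) = ((9 + 6) + 28)*(-4) = (15 + 28)*(-4) = 43*(-4) = -172)
I = 2766 (I = 9 - (-1)*2757 = 9 - 1*(-2757) = 9 + 2757 = 2766)
f + I = -172 + 2766 = 2594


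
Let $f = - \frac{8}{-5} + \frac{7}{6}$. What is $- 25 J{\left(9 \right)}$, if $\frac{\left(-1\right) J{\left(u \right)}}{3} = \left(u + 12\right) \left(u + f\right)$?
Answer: $\frac{37065}{2} \approx 18533.0$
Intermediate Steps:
$f = \frac{83}{30}$ ($f = \left(-8\right) \left(- \frac{1}{5}\right) + 7 \cdot \frac{1}{6} = \frac{8}{5} + \frac{7}{6} = \frac{83}{30} \approx 2.7667$)
$J{\left(u \right)} = - 3 \left(12 + u\right) \left(\frac{83}{30} + u\right)$ ($J{\left(u \right)} = - 3 \left(u + 12\right) \left(u + \frac{83}{30}\right) = - 3 \left(12 + u\right) \left(\frac{83}{30} + u\right)$)
$- 25 J{\left(9 \right)} = - 25 \left(- \frac{498}{5} - 3 \cdot 9^{2} - \frac{3987}{10}\right) = - 25 \left(- \frac{498}{5} - 243 - \frac{3987}{10}\right) = \left(-25\right) \left(- \frac{7413}{10}\right) = \frac{37065}{2}$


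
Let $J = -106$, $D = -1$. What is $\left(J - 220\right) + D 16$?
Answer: $-342$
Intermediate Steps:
$\left(J - 220\right) + D 16 = \left(-106 - 220\right) - 16 = -326 - 16 = -342$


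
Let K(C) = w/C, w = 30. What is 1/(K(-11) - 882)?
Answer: -11/9732 ≈ -0.0011303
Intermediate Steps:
K(C) = 30/C
1/(K(-11) - 882) = 1/(30/(-11) - 882) = 1/(30*(-1/11) - 882) = 1/(-30/11 - 882) = 1/(-9732/11) = -11/9732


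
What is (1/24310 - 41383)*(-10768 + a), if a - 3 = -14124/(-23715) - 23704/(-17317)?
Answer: 44916126623930117997/100842951950 ≈ 4.4541e+8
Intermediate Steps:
a = 679581211/136890885 (a = 3 + (-14124/(-23715) - 23704/(-17317)) = 3 + (-14124*(-1/23715) - 23704*(-1/17317)) = 3 + (4708/7905 + 23704/17317) = 3 + 268908556/136890885 = 679581211/136890885 ≈ 4.9644)
(1/24310 - 41383)*(-10768 + a) = (1/24310 - 41383)*(-10768 + 679581211/136890885) = (1/24310 - 41383)*(-1473361468469/136890885) = -1006020729/24310*(-1473361468469/136890885) = 44916126623930117997/100842951950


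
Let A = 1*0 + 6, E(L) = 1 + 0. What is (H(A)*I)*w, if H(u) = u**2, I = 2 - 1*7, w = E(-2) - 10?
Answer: 1620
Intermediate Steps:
E(L) = 1
A = 6 (A = 0 + 6 = 6)
w = -9 (w = 1 - 10 = -9)
I = -5 (I = 2 - 7 = -5)
(H(A)*I)*w = (6**2*(-5))*(-9) = (36*(-5))*(-9) = -180*(-9) = 1620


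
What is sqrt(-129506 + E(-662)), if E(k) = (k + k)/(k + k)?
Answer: I*sqrt(129505) ≈ 359.87*I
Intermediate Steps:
E(k) = 1 (E(k) = (2*k)/((2*k)) = (2*k)*(1/(2*k)) = 1)
sqrt(-129506 + E(-662)) = sqrt(-129506 + 1) = sqrt(-129505) = I*sqrt(129505)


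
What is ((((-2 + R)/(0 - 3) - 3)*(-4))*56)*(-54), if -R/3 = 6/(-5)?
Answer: -213696/5 ≈ -42739.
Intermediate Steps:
R = 18/5 (R = -18/(-5) = -18*(-1)/5 = -3*(-6/5) = 18/5 ≈ 3.6000)
((((-2 + R)/(0 - 3) - 3)*(-4))*56)*(-54) = ((((-2 + 18/5)/(0 - 3) - 3)*(-4))*56)*(-54) = ((((8/5)/(-3) - 3)*(-4))*56)*(-54) = ((((8/5)*(-1/3) - 3)*(-4))*56)*(-54) = (((-8/15 - 3)*(-4))*56)*(-54) = (-53/15*(-4)*56)*(-54) = ((212/15)*56)*(-54) = (11872/15)*(-54) = -213696/5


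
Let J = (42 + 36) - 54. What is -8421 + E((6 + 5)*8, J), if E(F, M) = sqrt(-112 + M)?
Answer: -8421 + 2*I*sqrt(22) ≈ -8421.0 + 9.3808*I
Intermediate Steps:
J = 24 (J = 78 - 54 = 24)
-8421 + E((6 + 5)*8, J) = -8421 + sqrt(-112 + 24) = -8421 + sqrt(-88) = -8421 + 2*I*sqrt(22)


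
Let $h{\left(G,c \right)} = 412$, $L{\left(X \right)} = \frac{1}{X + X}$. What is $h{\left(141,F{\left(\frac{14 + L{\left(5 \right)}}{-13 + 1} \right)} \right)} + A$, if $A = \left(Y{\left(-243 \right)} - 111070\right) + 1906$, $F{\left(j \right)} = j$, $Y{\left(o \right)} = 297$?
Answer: $-108455$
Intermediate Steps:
$L{\left(X \right)} = \frac{1}{2 X}$
$A = -108867$ ($A = \left(297 - 111070\right) + 1906 = -110773 + 1906 = -108867$)
$h{\left(141,F{\left(\frac{14 + L{\left(5 \right)}}{-13 + 1} \right)} \right)} + A = 412 - 108867 = -108455$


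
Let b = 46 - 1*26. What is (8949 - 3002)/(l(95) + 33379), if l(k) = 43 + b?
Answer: 5947/33442 ≈ 0.17783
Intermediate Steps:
b = 20 (b = 46 - 26 = 20)
l(k) = 63 (l(k) = 43 + 20 = 63)
(8949 - 3002)/(l(95) + 33379) = (8949 - 3002)/(63 + 33379) = 5947/33442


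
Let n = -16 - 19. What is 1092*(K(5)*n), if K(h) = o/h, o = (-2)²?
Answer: -30576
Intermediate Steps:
o = 4
n = -35
K(h) = 4/h
1092*(K(5)*n) = 1092*((4/5)*(-35)) = 1092*((4*(⅕))*(-35)) = 1092*((⅘)*(-35)) = 1092*(-28) = -30576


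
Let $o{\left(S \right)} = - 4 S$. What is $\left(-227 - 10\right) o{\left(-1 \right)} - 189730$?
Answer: $-190678$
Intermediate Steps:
$\left(-227 - 10\right) o{\left(-1 \right)} - 189730 = \left(-227 - 10\right) \left(\left(-4\right) \left(-1\right)\right) - 189730 = \left(-237\right) 4 - 189730 = -948 - 189730 = -190678$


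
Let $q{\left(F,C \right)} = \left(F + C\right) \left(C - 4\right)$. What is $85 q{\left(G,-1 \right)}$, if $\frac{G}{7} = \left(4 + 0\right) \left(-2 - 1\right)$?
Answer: $36125$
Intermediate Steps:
$G = -84$ ($G = 7 \left(4 + 0\right) \left(-2 - 1\right) = 7 \cdot 4 \left(-3\right) = 7 \left(-12\right) = -84$)
$q{\left(F,C \right)} = \left(-4 + C\right) \left(C + F\right)$ ($q{\left(F,C \right)} = \left(C + F\right) \left(-4 + C\right) = \left(-4 + C\right) \left(C + F\right)$)
$85 q{\left(G,-1 \right)} = 85 \left(\left(-1\right)^{2} - -4 - -336 - -84\right) = 85 \left(1 + 4 + 336 + 84\right) = 85 \cdot 425 = 36125$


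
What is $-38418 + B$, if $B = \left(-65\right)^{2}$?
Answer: $-34193$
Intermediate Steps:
$B = 4225$
$-38418 + B = -38418 + 4225 = -34193$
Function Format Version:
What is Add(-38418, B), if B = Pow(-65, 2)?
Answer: -34193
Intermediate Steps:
B = 4225
Add(-38418, B) = Add(-38418, 4225) = -34193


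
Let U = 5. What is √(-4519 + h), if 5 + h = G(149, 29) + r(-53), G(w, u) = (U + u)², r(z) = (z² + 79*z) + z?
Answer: I*√4799 ≈ 69.275*I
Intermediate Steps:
r(z) = z² + 80*z
G(w, u) = (5 + u)²
h = -280 (h = -5 + ((5 + 29)² - 53*(80 - 53)) = -5 + (34² - 53*27) = -5 + (1156 - 1431) = -5 - 275 = -280)
√(-4519 + h) = √(-4519 - 280) = √(-4799) = I*√4799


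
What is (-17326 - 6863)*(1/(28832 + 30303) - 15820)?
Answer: 22629189243111/59135 ≈ 3.8267e+8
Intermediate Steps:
(-17326 - 6863)*(1/(28832 + 30303) - 15820) = -24189*(1/59135 - 15820) = -24189*(-935515699/59135) = 22629189243111/59135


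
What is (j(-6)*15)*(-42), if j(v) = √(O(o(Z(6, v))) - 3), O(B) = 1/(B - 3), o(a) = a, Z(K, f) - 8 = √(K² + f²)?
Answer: -630*I*√(14 + 18*√2)/√(5 + 6*√2) ≈ -1077.6*I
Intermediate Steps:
Z(K, f) = 8 + √(K² + f²)
O(B) = 1/(-3 + B)
j(v) = √(-3 + 1/(5 + √(36 + v²))) (j(v) = √(1/(-3 + (8 + √(6² + v²))) - 3) = √(1/(-3 + (8 + √(36 + v²))) - 3) = √(1/(5 + √(36 + v²)) - 3) = √(-3 + 1/(5 + √(36 + v²))))
(j(-6)*15)*(-42) = (√((-14 - 3*√(36 + (-6)²))/(5 + √(36 + (-6)²)))*15)*(-42) = (√((-14 - 3*√(36 + 36))/(5 + √(36 + 36)))*15)*(-42) = (√((-14 - 18*√2)/(5 + √72))*15)*(-42) = (√((-14 - 18*√2)/(5 + 6*√2))*15)*(-42) = ((√(-14 - 18*√2)/√(5 + 6*√2))*15)*(-42) = (15*√(-14 - 18*√2)/√(5 + 6*√2))*(-42) = -630*√(-14 - 18*√2)/√(5 + 6*√2)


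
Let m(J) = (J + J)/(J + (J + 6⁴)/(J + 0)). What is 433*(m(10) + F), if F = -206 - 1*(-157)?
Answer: -14872251/703 ≈ -21155.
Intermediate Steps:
F = -49 (F = -206 + 157 = -49)
m(J) = 2*J/(J + (1296 + J)/J) (m(J) = (2*J)/(J + (J + 1296)/J) = (2*J)/(J + (1296 + J)/J) = 2*J/(J + (1296 + J)/J))
433*(m(10) + F) = 433*(2*10²/(1296 + 10 + 10²) - 49) = 433*(2*100/(1296 + 10 + 100) - 49) = 433*(2*100/1406 - 49) = 433*(2*100*(1/1406) - 49) = 433*(100/703 - 49) = 433*(-34347/703) = -14872251/703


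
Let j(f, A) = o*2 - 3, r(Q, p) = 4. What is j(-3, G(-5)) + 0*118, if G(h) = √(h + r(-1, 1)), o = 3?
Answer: 3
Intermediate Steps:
G(h) = √(4 + h) (G(h) = √(h + 4) = √(4 + h))
j(f, A) = 3 (j(f, A) = 3*2 - 3 = 6 - 3 = 3)
j(-3, G(-5)) + 0*118 = 3 + 0*118 = 3 + 0 = 3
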